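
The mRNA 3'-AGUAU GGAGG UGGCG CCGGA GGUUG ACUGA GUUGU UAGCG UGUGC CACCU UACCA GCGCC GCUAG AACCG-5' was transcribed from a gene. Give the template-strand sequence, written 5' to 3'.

5'-TCATACCTCCACCGCGGCCTCCAACTGACTCAACAATCGCACACGGTGGAATGGTCGCGGCGATCTTGGC-3'

Written 5'→3' the mRNA is GCCAAGAUCGCCGCGACCAUUCCACCGUGUGCGAUUGUUGAGUCAGUUGGAGGCCGCGGUGGAGGUAUGA, so the coding DNA strand is GCCAAGATCGCCGCGACCATTCCACCGTGTGCGATTGTTGAGTCAGTTGGAGGCCGCGGTGGAGGTATGA. The template is its reverse complement.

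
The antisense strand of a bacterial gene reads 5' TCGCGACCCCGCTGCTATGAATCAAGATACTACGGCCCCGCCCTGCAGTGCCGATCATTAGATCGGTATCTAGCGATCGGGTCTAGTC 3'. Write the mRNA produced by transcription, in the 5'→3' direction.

5′-GACUAGACCCGAUCGCUAGAUACCGAUCUAAUGAUCGGCACUGCAGGGCGGGGCCGUAGUAUCUUGAUUCAUAGCAGCGGGGUCGCGA-3′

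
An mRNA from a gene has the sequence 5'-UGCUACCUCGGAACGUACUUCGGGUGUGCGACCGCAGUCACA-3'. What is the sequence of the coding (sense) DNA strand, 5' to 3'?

The coding DNA strand has the same 5'→3' sequence as the mRNA with U replaced by T.

5'-TGCTACCTCGGAACGTACTTCGGGTGTGCGACCGCAGTCACA-3'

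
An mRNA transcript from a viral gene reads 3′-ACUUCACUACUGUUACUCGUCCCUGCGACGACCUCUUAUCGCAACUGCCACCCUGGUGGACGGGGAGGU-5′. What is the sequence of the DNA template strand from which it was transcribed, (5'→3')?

Written 5'→3' the mRNA is UGGAGGGGCAGGUGGUCCCACCGUCAACGCUAUUCUCCAGCAGCGUCCCUGCUCAUUGUCAUCACUUCA, so the coding DNA strand is TGGAGGGGCAGGTGGTCCCACCGTCAACGCTATTCTCCAGCAGCGTCCCTGCTCATTGTCATCACTTCA. The template is its reverse complement.

5'-TGAAGTGATGACAATGAGCAGGGACGCTGCTGGAGAATAGCGTTGACGGTGGGACCACCTGCCCCTCCA-3'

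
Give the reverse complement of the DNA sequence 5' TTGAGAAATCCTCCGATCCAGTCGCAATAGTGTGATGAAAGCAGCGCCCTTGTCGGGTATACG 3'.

5'-CGTATACCCGACAAGGGCGCTGCTTTCATCACACTATTGCGACTGGATCGGAGGATTTCTCAA-3'

Complement each base (A↔T, G↔C): AACTCTTTAGGAGGCTAGGTCAGCGTTATCACACTACTTTCGTCGCGGGAACAGCCCATATGC. Then reverse.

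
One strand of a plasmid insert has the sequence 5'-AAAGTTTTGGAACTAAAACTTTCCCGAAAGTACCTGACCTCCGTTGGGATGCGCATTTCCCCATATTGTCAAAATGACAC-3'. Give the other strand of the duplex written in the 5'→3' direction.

5′-GTGTCATTTTGACAATATGGGGAAATGCGCATCCCAACGGAGGTCAGGTACTTTCGGGAAAGTTTTAGTTCCAAAACTTT-3′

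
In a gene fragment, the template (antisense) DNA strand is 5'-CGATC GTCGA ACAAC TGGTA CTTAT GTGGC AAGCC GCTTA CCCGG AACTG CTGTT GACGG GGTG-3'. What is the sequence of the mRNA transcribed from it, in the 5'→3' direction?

5'-CACCCCGUCAACAGCAGUUCCGGGUAAGCGGCUUGCCACAUAAGUACCAGUUGUUCGACGAUCG-3'

The mRNA has the sequence of the coding strand (reverse complement of the template) with T→U. Reverse complement of CGATCGTCGAACAACTGGTACTTATGTGGCAAGCCGCTTACCCGGAACTGCTGTTGACGGGGTG is CACCCCGTCAACAGCAGTTCCGGGTAAGCGGCTTGCCACATAAGTACCAGTTGTTCGACGATCG; then T→U.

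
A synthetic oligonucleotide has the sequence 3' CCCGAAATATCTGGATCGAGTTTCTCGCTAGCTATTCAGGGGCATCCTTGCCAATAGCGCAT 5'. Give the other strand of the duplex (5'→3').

The strand is given 3'→5', so its complement runs 5'→3' in the same left-to-right order: pair each base A↔T, G↔C.

5'-GGGCTTTATAGACCTAGCTCAAAGAGCGATCGATAAGTCCCCGTAGGAACGGTTATCGCGTA-3'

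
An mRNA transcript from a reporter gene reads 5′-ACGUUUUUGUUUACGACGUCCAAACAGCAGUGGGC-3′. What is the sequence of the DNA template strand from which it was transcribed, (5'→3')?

5'-GCCCACTGCTGTTTGGACGTCGTAAACAAAAACGT-3'

Replace U with T to get the coding DNA strand: ACGTTTTTGTTTACGACGTCCAAACAGCAGTGGGC. The template strand is its reverse complement (complement TGCAAAAACAAATGCTGCAGGTTTGTCGTCACCCG, then reverse).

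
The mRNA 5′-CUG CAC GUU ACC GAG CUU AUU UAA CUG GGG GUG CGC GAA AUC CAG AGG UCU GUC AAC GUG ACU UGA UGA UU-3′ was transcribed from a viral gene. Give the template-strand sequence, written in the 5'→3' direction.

5'-AATCATCAAGTCACGTTGACAGACCTCTGGATTTCGCGCACCCCCAGTTAAATAAGCTCGGTAACGTGCAG-3'

Replace U with T to get the coding DNA strand: CTGCACGTTACCGAGCTTATTTAACTGGGGGTGCGCGAAATCCAGAGGTCTGTCAACGTGACTTGATGATT. The template strand is its reverse complement (complement GACGTGCAATGGCTCGAATAAATTGACCCCCACGCGCTTTAGGTCTCCAGACAGTTGCACTGAACTACTAA, then reverse).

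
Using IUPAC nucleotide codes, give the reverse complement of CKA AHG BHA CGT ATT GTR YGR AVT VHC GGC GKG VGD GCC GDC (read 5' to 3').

5'-GHCGGCHCBCMCGCCGDBABTYCRYACAATACGTDVCDTTMG-3'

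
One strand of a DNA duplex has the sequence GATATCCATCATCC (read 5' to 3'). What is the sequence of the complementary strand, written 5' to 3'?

5'-GGATGATGGATATC-3'

The complement of GATATCCATCATCC is CTATAGGTAGTAGG (A↔T, G↔C). DNA strands are antiparallel, so the complementary strand runs 3'→5'; reversing gives the 5'→3' form.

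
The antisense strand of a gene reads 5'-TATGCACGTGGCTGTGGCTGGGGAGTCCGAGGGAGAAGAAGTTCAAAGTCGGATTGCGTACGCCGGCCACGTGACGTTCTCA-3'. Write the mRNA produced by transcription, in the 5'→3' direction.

The mRNA has the sequence of the coding strand (reverse complement of the template) with T→U. Reverse complement of TATGCACGTGGCTGTGGCTGGGGAGTCCGAGGGAGAAGAAGTTCAAAGTCGGATTGCGTACGCCGGCCACGTGACGTTCTCA is TGAGAACGTCACGTGGCCGGCGTACGCAATCCGACTTTGAACTTCTTCTCCCTCGGACTCCCCAGCCACAGCCACGTGCATA; then T→U.

5'-UGAGAACGUCACGUGGCCGGCGUACGCAAUCCGACUUUGAACUUCUUCUCCCUCGGACUCCCCAGCCACAGCCACGUGCAUA-3'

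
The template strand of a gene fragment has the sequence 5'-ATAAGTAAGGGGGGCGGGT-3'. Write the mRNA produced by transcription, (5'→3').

5'-ACCCGCCCCCCUUACUUAU-3'

RNA polymerase reads the template 3'→5' and synthesizes mRNA 5'→3' by base-pairing (A→U, T→A, G↔C). The complement of the template is TATTCATTCCCCCCGCCCA; antiparallel, so 5'→3' the coding strand is ACCCGCCCCCCTTACTTAT. Replace T with U for the mRNA.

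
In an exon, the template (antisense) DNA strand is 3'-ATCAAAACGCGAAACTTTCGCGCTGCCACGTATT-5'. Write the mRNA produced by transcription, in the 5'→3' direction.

5'-UAGUUUUGCGCUUUGAAAGCGCGACGGUGCAUAA-3'

Reading the template 3'→5' as shown, RNA polymerase pairs each base (A→U, T→A, G↔C) to build mRNA 5'→3' directly.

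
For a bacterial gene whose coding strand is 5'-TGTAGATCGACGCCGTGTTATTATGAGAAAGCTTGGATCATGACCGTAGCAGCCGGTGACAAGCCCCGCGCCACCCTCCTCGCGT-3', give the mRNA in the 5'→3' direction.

5'-UGUAGAUCGACGCCGUGUUAUUAUGAGAAAGCUUGGAUCAUGACCGUAGCAGCCGGUGACAAGCCCCGCGCCACCCUCCUCGCGU-3'

mRNA has the coding-strand sequence with U in place of T.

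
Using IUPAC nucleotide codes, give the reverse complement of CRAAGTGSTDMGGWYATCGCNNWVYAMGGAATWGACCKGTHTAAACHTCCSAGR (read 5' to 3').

5'-YCTSGGADGTTTADACMGGTCWATTCCKTRBWNNGCGATRWCCKHASCACTTYG-3'

Standard pairs A↔T, G↔C; ambiguity codes pair R↔Y, M↔K, W↔W, S↔S, D↔H, V↔B, N↔N. Complement (GYTTCACSAHKCCWRTAGCGNNWBRTKCCTTAWCTGGMCADATTTGDAGGSTCY), then reverse for 5'→3'.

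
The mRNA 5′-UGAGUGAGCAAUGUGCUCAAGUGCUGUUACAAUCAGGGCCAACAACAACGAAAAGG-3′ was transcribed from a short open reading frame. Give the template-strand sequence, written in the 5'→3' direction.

5'-CCTTTTCGTTGTTGTTGGCCCTGATTGTAACAGCACTTGAGCACATTGCTCACTCA-3'

Replace U with T to get the coding DNA strand: TGAGTGAGCAATGTGCTCAAGTGCTGTTACAATCAGGGCCAACAACAACGAAAAGG. The template strand is its reverse complement (complement ACTCACTCGTTACACGAGTTCACGACAATGTTAGTCCCGGTTGTTGTTGCTTTTCC, then reverse).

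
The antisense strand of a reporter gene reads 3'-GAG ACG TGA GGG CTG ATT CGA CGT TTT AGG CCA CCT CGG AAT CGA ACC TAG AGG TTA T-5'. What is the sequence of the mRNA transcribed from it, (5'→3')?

Reading the template 3'→5' as shown, RNA polymerase pairs each base (A→U, T→A, G↔C) to build mRNA 5'→3' directly.

5'-CUCUGCACUCCCGACUAAGCUGCAAAAUCCGGUGGAGCCUUAGCUUGGAUCUCCAAUA-3'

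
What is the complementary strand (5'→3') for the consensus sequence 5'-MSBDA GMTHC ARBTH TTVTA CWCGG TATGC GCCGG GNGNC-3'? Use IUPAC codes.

Standard pairs A↔T, G↔C; ambiguity codes pair R↔Y, M↔K, W↔W, S↔S, B↔V, D↔H, N↔N. Complement (KSVHTCKADGTYVADAABATGWGCCATACGCGGCCCNCNG), then reverse for 5'→3'.

5'-GNCNCCCGGCGCATACCGWGTABAADAVYTGDAKCTHVSK-3'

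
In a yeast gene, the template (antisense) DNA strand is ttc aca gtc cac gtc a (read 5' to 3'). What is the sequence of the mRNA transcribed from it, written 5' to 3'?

5'-UGACGUGGACUGUGAA-3'

The mRNA has the sequence of the coding strand (reverse complement of the template) with T→U. Reverse complement of TTCACAGTCCACGTCA is TGACGTGGACTGTGAA; then T→U.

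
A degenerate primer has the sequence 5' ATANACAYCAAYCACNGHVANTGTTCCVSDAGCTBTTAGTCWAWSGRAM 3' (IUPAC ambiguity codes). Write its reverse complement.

5'-KTYCSWTWGACTAAVAGCTHSBGGAACANTBDCNGTGRTTGRTGTNTAT-3'

Standard pairs A↔T, G↔C; ambiguity codes pair R↔Y, M↔K, W↔W, S↔S, B↔V, D↔H, N↔N. Complement (TATNTGTRGTTRGTGNCDBTNACAAGGBSHTCGAVAATCAGWTWSCYTK), then reverse for 5'→3'.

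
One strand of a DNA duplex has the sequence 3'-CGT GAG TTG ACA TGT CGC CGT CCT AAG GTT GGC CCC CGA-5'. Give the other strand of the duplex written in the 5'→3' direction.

5′-GCACTCAACTGTACAGCGGCAGGATTCCAACCGGGGGCT-3′

The strand is given 3'→5', so its complement runs 5'→3' in the same left-to-right order: pair each base A↔T, G↔C.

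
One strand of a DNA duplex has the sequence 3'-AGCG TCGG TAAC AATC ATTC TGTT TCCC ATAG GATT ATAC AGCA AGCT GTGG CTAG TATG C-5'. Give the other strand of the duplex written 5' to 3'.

The strand is given 3'→5', so its complement runs 5'→3' in the same left-to-right order: pair each base A↔T, G↔C.

5'-TCGCAGCCATTGTTAGTAAGACAAAGGGTATCCTAATATGTCGTTCGACACCGATCATACG-3'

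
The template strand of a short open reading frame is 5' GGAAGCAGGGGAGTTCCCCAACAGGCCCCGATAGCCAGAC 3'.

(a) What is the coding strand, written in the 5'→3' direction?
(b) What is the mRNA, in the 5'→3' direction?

(a) 5'-GTCTGGCTATCGGGGCCTGTTGGGGAACTCCCCTGCTTCC-3'
(b) 5'-GUCUGGCUAUCGGGGCCUGUUGGGGAACUCCCCUGCUUCC-3'

(a) The coding strand is the reverse complement of the template: complement CCTTCGTCCCCTCAAGGGGTTGTCCGGGGCTATCGGTCTG, then reverse.
(b) mRNA has the coding-strand sequence with T→U.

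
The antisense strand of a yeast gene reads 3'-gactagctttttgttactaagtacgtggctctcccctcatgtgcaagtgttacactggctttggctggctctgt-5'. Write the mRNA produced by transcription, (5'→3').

Reading the template 3'→5' as shown, RNA polymerase pairs each base (A→U, T→A, G↔C) to build mRNA 5'→3' directly.

5′-CUGAUCGAAAAACAAUGAUUCAUGCACCGAGAGGGGAGUACACGUUCACAAUGUGACCGAAACCGACCGAGACA-3′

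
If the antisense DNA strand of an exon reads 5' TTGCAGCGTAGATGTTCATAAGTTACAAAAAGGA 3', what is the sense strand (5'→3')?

5'-TCCTTTTTGTAACTTATGAACATCTACGCTGCAA-3'

The coding strand is complementary and antiparallel to the template: take the complement (A↔T, G↔C) and reverse.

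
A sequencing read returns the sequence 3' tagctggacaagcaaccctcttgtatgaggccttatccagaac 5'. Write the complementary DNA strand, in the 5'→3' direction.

The strand is given 3'→5', so its complement runs 5'→3' in the same left-to-right order: pair each base A↔T, G↔C.

5'-ATCGACCTGTTCGTTGGGAGAACATACTCCGGAATAGGTCTTG-3'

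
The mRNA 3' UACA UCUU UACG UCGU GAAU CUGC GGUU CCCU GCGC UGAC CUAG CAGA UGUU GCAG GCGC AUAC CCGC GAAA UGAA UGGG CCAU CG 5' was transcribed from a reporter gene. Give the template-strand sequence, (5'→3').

5′-ATGTAGAAATGCAGCACTTAGACGCCAAGGGACGCGACTGGATCGTCTACAACGTCCGCGTATGGGCGCTTTACTTACCCGGTAGC-3′

Written 5'→3' the mRNA is GCUACCGGGUAAGUAAAGCGCCCAUACGCGGACGUUGUAGACGAUCCAGUCGCGUCCCUUGGCGUCUAAGUGCUGCAUUUCUACAU, so the coding DNA strand is GCTACCGGGTAAGTAAAGCGCCCATACGCGGACGTTGTAGACGATCCAGTCGCGTCCCTTGGCGTCTAAGTGCTGCATTTCTACAT. The template is its reverse complement.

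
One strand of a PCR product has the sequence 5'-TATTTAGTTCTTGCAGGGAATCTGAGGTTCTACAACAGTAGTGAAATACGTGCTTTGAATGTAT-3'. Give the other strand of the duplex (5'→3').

5'-ATACATTCAAAGCACGTATTTCACTACTGTTGTAGAACCTCAGATTCCCTGCAAGAACTAAATA-3'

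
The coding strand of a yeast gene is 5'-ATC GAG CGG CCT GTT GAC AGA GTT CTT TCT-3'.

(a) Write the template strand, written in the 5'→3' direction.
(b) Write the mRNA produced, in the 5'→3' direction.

(a) 5'-AGAAAGAACTCTGTCAACAGGCCGCTCGAT-3'
(b) 5'-AUCGAGCGGCCUGUUGACAGAGUUCUUUCU-3'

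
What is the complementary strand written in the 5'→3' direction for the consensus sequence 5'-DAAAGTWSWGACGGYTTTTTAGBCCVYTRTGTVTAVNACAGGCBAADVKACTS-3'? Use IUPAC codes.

Standard pairs A↔T, G↔C; ambiguity codes pair R↔Y, K↔M, W↔W, S↔S, B↔V, D↔H, N↔N. Complement (HTTTCAWSWCTGCCRAAAAATCVGGBRAYACABATBNTGTCCGVTTHBMTGAS), then reverse for 5'→3'.

5'-SAGTMBHTTVGCCTGTNBTABACAYARBGGVCTAAAAARCCGTCWSWACTTTH-3'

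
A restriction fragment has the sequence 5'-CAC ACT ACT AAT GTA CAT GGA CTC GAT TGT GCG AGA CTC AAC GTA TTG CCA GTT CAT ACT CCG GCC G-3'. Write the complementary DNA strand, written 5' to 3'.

5'-CGGCCGGAGTATGAACTGGCAATACGTTGAGTCTCGCACAATCGAGTCCATGTACATTAGTAGTGTG-3'

Pairing A↔T and G↔C gives GTGTGATGATTACATGTACCTGAGCTAACACGCTCTGAGTTGCATAACGGTCAAGTATGAGGCCGGC, running 3'→5'. Reverse for the 5'→3' convention.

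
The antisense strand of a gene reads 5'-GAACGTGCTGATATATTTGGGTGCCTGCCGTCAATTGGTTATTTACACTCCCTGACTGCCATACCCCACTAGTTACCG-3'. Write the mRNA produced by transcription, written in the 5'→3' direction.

The mRNA has the sequence of the coding strand (reverse complement of the template) with T→U. Reverse complement of GAACGTGCTGATATATTTGGGTGCCTGCCGTCAATTGGTTATTTACACTCCCTGACTGCCATACCCCACTAGTTACCG is CGGTAACTAGTGGGGTATGGCAGTCAGGGAGTGTAAATAACCAATTGACGGCAGGCACCCAAATATATCAGCACGTTC; then T→U.

5'-CGGUAACUAGUGGGGUAUGGCAGUCAGGGAGUGUAAAUAACCAAUUGACGGCAGGCACCCAAAUAUAUCAGCACGUUC-3'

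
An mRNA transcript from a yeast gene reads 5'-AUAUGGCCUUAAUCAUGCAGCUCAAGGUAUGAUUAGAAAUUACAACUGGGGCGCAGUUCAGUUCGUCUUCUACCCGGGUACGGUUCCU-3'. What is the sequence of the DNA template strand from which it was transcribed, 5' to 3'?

5'-AGGAACCGTACCCGGGTAGAAGACGAACTGAACTGCGCCCCAGTTGTAATTTCTAATCATACCTTGAGCTGCATGATTAAGGCCATAT-3'

Replace U with T to get the coding DNA strand: ATATGGCCTTAATCATGCAGCTCAAGGTATGATTAGAAATTACAACTGGGGCGCAGTTCAGTTCGTCTTCTACCCGGGTACGGTTCCT. The template strand is its reverse complement (complement TATACCGGAATTAGTACGTCGAGTTCCATACTAATCTTTAATGTTGACCCCGCGTCAAGTCAAGCAGAAGATGGGCCCATGCCAAGGA, then reverse).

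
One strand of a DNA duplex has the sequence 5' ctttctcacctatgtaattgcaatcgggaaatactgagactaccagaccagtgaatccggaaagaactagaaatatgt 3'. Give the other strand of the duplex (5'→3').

Pairing A↔T and G↔C gives GAAAGAGTGGATACATTAACGTTAGCCCTTTATGACTCTGATGGTCTGGTCACTTAGGCCTTTCTTGATCTTTATACA, running 3'→5'. Reverse for the 5'→3' convention.

5′-ACATATTTCTAGTTCTTTCCGGATTCACTGGTCTGGTAGTCTCAGTATTTCCCGATTGCAATTACATAGGTGAGAAAG-3′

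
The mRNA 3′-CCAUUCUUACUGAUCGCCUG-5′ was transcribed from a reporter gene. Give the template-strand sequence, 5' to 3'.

5'-GGTAAGAATGACTAGCGGAC-3'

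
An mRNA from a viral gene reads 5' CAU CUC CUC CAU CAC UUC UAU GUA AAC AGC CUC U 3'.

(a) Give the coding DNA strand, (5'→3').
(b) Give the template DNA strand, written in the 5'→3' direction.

(a) 5'-CATCTCCTCCATCACTTCTATGTAAACAGCCTCT-3'
(b) 5'-AGAGGCTGTTTACATAGAAGTGATGGAGGAGATG-3'

(a) The coding strand matches the mRNA with U→T.
(b) The template strand is the reverse complement of the coding strand.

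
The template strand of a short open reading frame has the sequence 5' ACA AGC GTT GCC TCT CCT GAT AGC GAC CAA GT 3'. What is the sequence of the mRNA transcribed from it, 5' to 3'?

The mRNA has the sequence of the coding strand (reverse complement of the template) with T→U. Reverse complement of ACAAGCGTTGCCTCTCCTGATAGCGACCAAGT is ACTTGGTCGCTATCAGGAGAGGCAACGCTTGT; then T→U.

5'-ACUUGGUCGCUAUCAGGAGAGGCAACGCUUGU-3'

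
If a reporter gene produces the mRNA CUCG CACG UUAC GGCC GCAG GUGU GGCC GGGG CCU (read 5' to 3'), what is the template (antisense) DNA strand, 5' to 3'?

Replace U with T to get the coding DNA strand: CTCGCACGTTACGGCCGCAGGTGTGGCCGGGGCCT. The template strand is its reverse complement (complement GAGCGTGCAATGCCGGCGTCCACACCGGCCCCGGA, then reverse).

5'-AGGCCCCGGCCACACCTGCGGCCGTAACGTGCGAG-3'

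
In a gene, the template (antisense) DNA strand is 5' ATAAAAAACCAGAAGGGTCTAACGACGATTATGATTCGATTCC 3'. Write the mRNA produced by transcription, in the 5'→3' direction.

5'-GGAAUCGAAUCAUAAUCGUCGUUAGACCCUUCUGGUUUUUUAU-3'

The mRNA has the sequence of the coding strand (reverse complement of the template) with T→U. Reverse complement of ATAAAAAACCAGAAGGGTCTAACGACGATTATGATTCGATTCC is GGAATCGAATCATAATCGTCGTTAGACCCTTCTGGTTTTTTAT; then T→U.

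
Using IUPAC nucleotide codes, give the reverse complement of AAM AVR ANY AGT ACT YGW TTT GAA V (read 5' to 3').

5'-BTTCAAAWCRAGTACTRNTYBTKTT-3'

Standard pairs A↔T, G↔C; ambiguity codes pair R↔Y, M↔K, W↔W, V↔B, N↔N. Complement (TTKTBYTNRTCATGARCWAAACTTB), then reverse for 5'→3'.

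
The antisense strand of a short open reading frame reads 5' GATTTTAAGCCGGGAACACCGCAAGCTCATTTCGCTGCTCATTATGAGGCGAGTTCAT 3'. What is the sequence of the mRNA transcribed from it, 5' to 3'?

5'-AUGAACUCGCCUCAUAAUGAGCAGCGAAAUGAGCUUGCGGUGUUCCCGGCUUAAAAUC-3'

RNA polymerase reads the template 3'→5' and synthesizes mRNA 5'→3' by base-pairing (A→U, T→A, G↔C). The complement of the template is CTAAAATTCGGCCCTTGTGGCGTTCGAGTAAAGCGACGAGTAATACTCCGCTCAAGTA; antiparallel, so 5'→3' the coding strand is ATGAACTCGCCTCATAATGAGCAGCGAAATGAGCTTGCGGTGTTCCCGGCTTAAAATC. Replace T with U for the mRNA.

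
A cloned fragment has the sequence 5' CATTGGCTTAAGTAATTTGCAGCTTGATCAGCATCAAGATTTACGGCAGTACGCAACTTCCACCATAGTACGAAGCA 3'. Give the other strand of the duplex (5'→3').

5'-TGCTTCGTACTATGGTGGAAGTTGCGTACTGCCGTAAATCTTGATGCTGATCAAGCTGCAAATTACTTAAGCCAATG-3'

Pairing A↔T and G↔C gives GTAACCGAATTCATTAAACGTCGAACTAGTCGTAGTTCTAAATGCCGTCATGCGTTGAAGGTGGTATCATGCTTCGT, running 3'→5'. Reverse for the 5'→3' convention.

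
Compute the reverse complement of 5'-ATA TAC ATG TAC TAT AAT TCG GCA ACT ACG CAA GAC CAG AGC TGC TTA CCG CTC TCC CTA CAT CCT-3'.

Reading the sequence 3'→5' and pairing each base (A↔T, G↔C) gives the reverse complement directly.

5′-AGGATGTAGGGAGAGCGGTAAGCAGCTCTGGTCTTGCGTAGTTGCCGAATTATAGTACATGTATAT-3′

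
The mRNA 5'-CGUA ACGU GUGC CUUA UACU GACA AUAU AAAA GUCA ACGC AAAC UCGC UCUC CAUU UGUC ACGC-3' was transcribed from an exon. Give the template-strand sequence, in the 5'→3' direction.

Replace U with T to get the coding DNA strand: CGTAACGTGTGCCTTATACTGACAATATAAAAGTCAACGCAAACTCGCTCTCCATTTGTCACGC. The template strand is its reverse complement (complement GCATTGCACACGGAATATGACTGTTATATTTTCAGTTGCGTTTGAGCGAGAGGTAAACAGTGCG, then reverse).

5'-GCGTGACAAATGGAGAGCGAGTTTGCGTTGACTTTTATATTGTCAGTATAAGGCACACGTTACG-3'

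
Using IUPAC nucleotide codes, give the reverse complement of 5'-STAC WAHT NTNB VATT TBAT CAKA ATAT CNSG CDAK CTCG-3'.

5'-CGAGMTHGCSNGATATTMTGATVAAATBVNANADTWGTAS-3'

Standard pairs A↔T, G↔C; ambiguity codes pair K↔M, W↔W, S↔S, B↔V, D↔H, N↔N. Complement (SATGWTDANANVBTAAAVTAGTMTTATAGNSCGHTMGAGC), then reverse for 5'→3'.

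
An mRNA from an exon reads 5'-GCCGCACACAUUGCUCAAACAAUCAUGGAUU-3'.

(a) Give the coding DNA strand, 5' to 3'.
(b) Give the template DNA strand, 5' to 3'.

(a) The coding strand matches the mRNA with U→T.
(b) The template strand is the reverse complement of the coding strand.

(a) 5′-GCCGCACACATTGCTCAAACAATCATGGATT-3′
(b) 5'-AATCCATGATTGTTTGAGCAATGTGTGCGGC-3'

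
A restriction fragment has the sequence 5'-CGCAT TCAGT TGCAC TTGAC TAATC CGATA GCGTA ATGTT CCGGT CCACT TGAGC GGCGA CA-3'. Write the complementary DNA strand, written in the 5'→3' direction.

5'-TGTCGCCGCTCAAGTGGACCGGAACATTACGCTATCGGATTAGTCAAGTGCAACTGAATGCG-3'

Pairing A↔T and G↔C gives GCGTAAGTCAACGTGAACTGATTAGGCTATCGCATTACAAGGCCAGGTGAACTCGCCGCTGT, running 3'→5'. Reverse for the 5'→3' convention.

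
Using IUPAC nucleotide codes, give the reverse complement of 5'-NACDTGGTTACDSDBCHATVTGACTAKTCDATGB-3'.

Standard pairs A↔T, G↔C; ambiguity codes pair K↔M, S↔S, B↔V, D↔H, N↔N. Complement (NTGHACCAATGHSHVGDTABACTGATMAGHTACV), then reverse for 5'→3'.

5'-VCATHGAMTAGTCABATDGVHSHGTAACCAHGTN-3'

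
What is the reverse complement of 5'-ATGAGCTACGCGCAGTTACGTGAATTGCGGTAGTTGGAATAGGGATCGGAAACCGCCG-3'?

Reading the sequence 3'→5' and pairing each base (A↔T, G↔C) gives the reverse complement directly.

5'-CGGCGGTTTCCGATCCCTATTCCAACTACCGCAATTCACGTAACTGCGCGTAGCTCAT-3'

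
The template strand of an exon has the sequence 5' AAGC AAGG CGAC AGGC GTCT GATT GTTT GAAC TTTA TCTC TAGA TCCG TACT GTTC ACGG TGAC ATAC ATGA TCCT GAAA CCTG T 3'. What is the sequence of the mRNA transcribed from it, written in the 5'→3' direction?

5'-ACAGGUUUCAGGAUCAUGUAUGUCACCGUGAACAGUACGGAUCUAGAGAUAAAGUUCAAACAAUCAGACGCCUGUCGCCUUGCUU-3'

RNA polymerase reads the template 3'→5' and synthesizes mRNA 5'→3' by base-pairing (A→U, T→A, G↔C). The complement of the template is TTCGTTCCGCTGTCCGCAGACTAACAAACTTGAAATAGAGATCTAGGCATGACAAGTGCCACTGTATGTACTAGGACTTTGGACA; antiparallel, so 5'→3' the coding strand is ACAGGTTTCAGGATCATGTATGTCACCGTGAACAGTACGGATCTAGAGATAAAGTTCAAACAATCAGACGCCTGTCGCCTTGCTT. Replace T with U for the mRNA.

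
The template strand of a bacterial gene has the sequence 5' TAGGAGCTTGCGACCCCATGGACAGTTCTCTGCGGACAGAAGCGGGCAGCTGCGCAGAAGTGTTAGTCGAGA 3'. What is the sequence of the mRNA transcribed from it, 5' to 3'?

5'-UCUCGACUAACACUUCUGCGCAGCUGCCCGCUUCUGUCCGCAGAGAACUGUCCAUGGGGUCGCAAGCUCCUA-3'

RNA polymerase reads the template 3'→5' and synthesizes mRNA 5'→3' by base-pairing (A→U, T→A, G↔C). The complement of the template is ATCCTCGAACGCTGGGGTACCTGTCAAGAGACGCCTGTCTTCGCCCGTCGACGCGTCTTCACAATCAGCTCT; antiparallel, so 5'→3' the coding strand is TCTCGACTAACACTTCTGCGCAGCTGCCCGCTTCTGTCCGCAGAGAACTGTCCATGGGGTCGCAAGCTCCTA. Replace T with U for the mRNA.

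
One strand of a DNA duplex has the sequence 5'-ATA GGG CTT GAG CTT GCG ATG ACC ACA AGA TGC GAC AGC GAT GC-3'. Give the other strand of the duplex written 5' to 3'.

5'-GCATCGCTGTCGCATCTTGTGGTCATCGCAAGCTCAAGCCCTAT-3'

Pairing A↔T and G↔C gives TATCCCGAACTCGAACGCTACTGGTGTTCTACGCTGTCGCTACG, running 3'→5'. Reverse for the 5'→3' convention.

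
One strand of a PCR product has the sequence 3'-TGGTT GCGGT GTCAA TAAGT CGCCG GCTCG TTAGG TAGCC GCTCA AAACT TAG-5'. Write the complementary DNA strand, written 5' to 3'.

The strand is given 3'→5', so its complement runs 5'→3' in the same left-to-right order: pair each base A↔T, G↔C.

5'-ACCAACGCCACAGTTATTCAGCGGCCGAGCAATCCATCGGCGAGTTTTGAATC-3'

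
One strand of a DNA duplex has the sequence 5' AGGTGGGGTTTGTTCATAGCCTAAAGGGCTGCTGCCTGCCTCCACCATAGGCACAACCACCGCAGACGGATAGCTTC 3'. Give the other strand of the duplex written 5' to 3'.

The complement of AGGTGGGGTTTGTTCATAGCCTAAAGGGCTGCTGCCTGCCTCCACCATAGGCACAACCACCGCAGACGGATAGCTTC is TCCACCCCAAACAAGTATCGGATTTCCCGACGACGGACGGAGGTGGTATCCGTGTTGGTGGCGTCTGCCTATCGAAG (A↔T, G↔C). DNA strands are antiparallel, so the complementary strand runs 3'→5'; reversing gives the 5'→3' form.

5'-GAAGCTATCCGTCTGCGGTGGTTGTGCCTATGGTGGAGGCAGGCAGCAGCCCTTTAGGCTATGAACAAACCCCACCT-3'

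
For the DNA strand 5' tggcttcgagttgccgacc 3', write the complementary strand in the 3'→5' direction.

3′-ACCGAAGCTCAACGGCTGG-5′

Base-pairing A↔T, G↔C gives the complement. The complementary strand is antiparallel, so paired with a 5'→3' strand it runs 3'→5'.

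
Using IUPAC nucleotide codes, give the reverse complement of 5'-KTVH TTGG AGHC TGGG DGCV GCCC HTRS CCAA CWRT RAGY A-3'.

5′-TRCTYAYWGTTGGSYADGGGCBGCHCCCAGDCTCCAADBAM-3′

Standard pairs A↔T, G↔C; ambiguity codes pair R↔Y, K↔M, W↔W, S↔S, D↔H, V↔B. Complement (MABDAACCTCDGACCCHCGBCGGGDAYSGGTTGWYAYTCRT), then reverse for 5'→3'.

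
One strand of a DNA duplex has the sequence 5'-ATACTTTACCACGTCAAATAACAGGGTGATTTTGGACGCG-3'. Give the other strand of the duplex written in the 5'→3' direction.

5'-CGCGTCCAAAATCACCCTGTTATTTGACGTGGTAAAGTAT-3'

The complement of ATACTTTACCACGTCAAATAACAGGGTGATTTTGGACGCG is TATGAAATGGTGCAGTTTATTGTCCCACTAAAACCTGCGC (A↔T, G↔C). DNA strands are antiparallel, so the complementary strand runs 3'→5'; reversing gives the 5'→3' form.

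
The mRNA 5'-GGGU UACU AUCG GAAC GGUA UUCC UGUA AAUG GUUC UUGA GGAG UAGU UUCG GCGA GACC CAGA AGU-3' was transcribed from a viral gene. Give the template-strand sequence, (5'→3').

5'-ACTTCTGGGTCTCGCCGAAACTACTCCTCAAGAACCATTTACAGGAATACCGTTCCGATAGTAACCC-3'

Replace U with T to get the coding DNA strand: GGGTTACTATCGGAACGGTATTCCTGTAAATGGTTCTTGAGGAGTAGTTTCGGCGAGACCCAGAAGT. The template strand is its reverse complement (complement CCCAATGATAGCCTTGCCATAAGGACATTTACCAAGAACTCCTCATCAAAGCCGCTCTGGGTCTTCA, then reverse).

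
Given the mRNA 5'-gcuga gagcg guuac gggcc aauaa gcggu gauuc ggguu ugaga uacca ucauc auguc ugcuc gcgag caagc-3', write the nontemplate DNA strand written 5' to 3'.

The coding DNA strand has the same 5'→3' sequence as the mRNA with U replaced by T.

5′-GCTGAGAGCGGTTACGGGCCAATAAGCGGTGATTCGGGTTTGAGATACCATCATCATGTCTGCTCGCGAGCAAGC-3′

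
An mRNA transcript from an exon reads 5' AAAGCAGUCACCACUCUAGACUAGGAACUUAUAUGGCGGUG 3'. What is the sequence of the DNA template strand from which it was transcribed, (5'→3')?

5′-CACCGCCATATAAGTTCCTAGTCTAGAGTGGTGACTGCTTT-3′

Replace U with T to get the coding DNA strand: AAAGCAGTCACCACTCTAGACTAGGAACTTATATGGCGGTG. The template strand is its reverse complement (complement TTTCGTCAGTGGTGAGATCTGATCCTTGAATATACCGCCAC, then reverse).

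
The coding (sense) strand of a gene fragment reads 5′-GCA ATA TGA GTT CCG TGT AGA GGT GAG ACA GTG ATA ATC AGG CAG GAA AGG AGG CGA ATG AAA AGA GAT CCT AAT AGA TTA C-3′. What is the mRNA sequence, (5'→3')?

5'-GCAAUAUGAGUUCCGUGUAGAGGUGAGACAGUGAUAAUCAGGCAGGAAAGGAGGCGAAUGAAAAGAGAUCCUAAUAGAUUAC-3'

The mRNA is synthesized from the template strand, so it matches the coding strand with T replaced by U.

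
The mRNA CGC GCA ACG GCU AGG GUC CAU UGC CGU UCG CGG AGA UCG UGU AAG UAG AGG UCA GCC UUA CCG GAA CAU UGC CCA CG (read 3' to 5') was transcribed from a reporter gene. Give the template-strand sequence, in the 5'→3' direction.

Written 5'→3' the mRNA is GCACCCGUUACAAGGCCAUUCCGACUGGAGAUGAAUGUGCUAGAGGCGCUUGCCGUUACCUGGGAUCGGCAACGCGC, so the coding DNA strand is GCACCCGTTACAAGGCCATTCCGACTGGAGATGAATGTGCTAGAGGCGCTTGCCGTTACCTGGGATCGGCAACGCGC. The template is its reverse complement.

5'-GCGCGTTGCCGATCCCAGGTAACGGCAAGCGCCTCTAGCACATTCATCTCCAGTCGGAATGGCCTTGTAACGGGTGC-3'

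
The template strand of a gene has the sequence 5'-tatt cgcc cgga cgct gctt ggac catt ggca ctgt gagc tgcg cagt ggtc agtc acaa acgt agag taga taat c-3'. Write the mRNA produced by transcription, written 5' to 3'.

RNA polymerase reads the template 3'→5' and synthesizes mRNA 5'→3' by base-pairing (A→U, T→A, G↔C). The complement of the template is ATAAGCGGGCCTGCGACGAACCTGGTAACCGTGACACTCGACGCGTCACCAGTCAGTGTTTGCATCTCATCTATTAG; antiparallel, so 5'→3' the coding strand is GATTATCTACTCTACGTTTGTGACTGACCACTGCGCAGCTCACAGTGCCAATGGTCCAAGCAGCGTCCGGGCGAATA. Replace T with U for the mRNA.

5'-GAUUAUCUACUCUACGUUUGUGACUGACCACUGCGCAGCUCACAGUGCCAAUGGUCCAAGCAGCGUCCGGGCGAAUA-3'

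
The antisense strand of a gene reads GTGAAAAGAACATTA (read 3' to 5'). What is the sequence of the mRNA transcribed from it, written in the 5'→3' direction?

Reading the template 3'→5' as shown, RNA polymerase pairs each base (A→U, T→A, G↔C) to build mRNA 5'→3' directly.

5'-CACUUUUCUUGUAAU-3'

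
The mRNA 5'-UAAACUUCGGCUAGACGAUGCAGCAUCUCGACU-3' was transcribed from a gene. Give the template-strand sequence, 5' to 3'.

Replace U with T to get the coding DNA strand: TAAACTTCGGCTAGACGATGCAGCATCTCGACT. The template strand is its reverse complement (complement ATTTGAAGCCGATCTGCTACGTCGTAGAGCTGA, then reverse).

5′-AGTCGAGATGCTGCATCGTCTAGCCGAAGTTTA-3′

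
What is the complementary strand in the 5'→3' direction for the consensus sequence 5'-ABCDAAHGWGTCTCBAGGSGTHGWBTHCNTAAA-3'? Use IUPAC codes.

5'-TTTANGDAVWCDACSCCTVGAGACWCDTTHGVT-3'

Standard pairs A↔T, G↔C; ambiguity codes pair W↔W, S↔S, B↔V, D↔H, N↔N. Complement (TVGHTTDCWCAGAGVTCCSCADCWVADGNATTT), then reverse for 5'→3'.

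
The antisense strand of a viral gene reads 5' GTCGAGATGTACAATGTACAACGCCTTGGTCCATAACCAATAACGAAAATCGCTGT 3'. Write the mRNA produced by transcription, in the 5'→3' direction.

RNA polymerase reads the template 3'→5' and synthesizes mRNA 5'→3' by base-pairing (A→U, T→A, G↔C). The complement of the template is CAGCTCTACATGTTACATGTTGCGGAACCAGGTATTGGTTATTGCTTTTAGCGACA; antiparallel, so 5'→3' the coding strand is ACAGCGATTTTCGTTATTGGTTATGGACCAAGGCGTTGTACATTGTACATCTCGAC. Replace T with U for the mRNA.

5'-ACAGCGAUUUUCGUUAUUGGUUAUGGACCAAGGCGUUGUACAUUGUACAUCUCGAC-3'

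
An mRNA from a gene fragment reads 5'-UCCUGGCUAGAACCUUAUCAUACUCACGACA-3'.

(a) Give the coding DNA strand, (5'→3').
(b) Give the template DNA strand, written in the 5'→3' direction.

(a) The coding strand matches the mRNA with U→T.
(b) The template strand is the reverse complement of the coding strand.

(a) 5'-TCCTGGCTAGAACCTTATCATACTCACGACA-3'
(b) 5′-TGTCGTGAGTATGATAAGGTTCTAGCCAGGA-3′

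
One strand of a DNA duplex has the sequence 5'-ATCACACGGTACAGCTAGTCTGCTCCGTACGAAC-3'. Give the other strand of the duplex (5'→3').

Pairing A↔T and G↔C gives TAGTGTGCCATGTCGATCAGACGAGGCATGCTTG, running 3'→5'. Reverse for the 5'→3' convention.

5'-GTTCGTACGGAGCAGACTAGCTGTACCGTGTGAT-3'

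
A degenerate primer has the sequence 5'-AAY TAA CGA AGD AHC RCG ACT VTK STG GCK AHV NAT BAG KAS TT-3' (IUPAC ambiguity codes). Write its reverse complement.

Standard pairs A↔T, G↔C; ambiguity codes pair R↔Y, K↔M, S↔S, B↔V, D↔H, N↔N. Complement (TTRATTGCTTCHTDGYGCTGABAMSACCGMTDBNTAVTCMTSAA), then reverse for 5'→3'.

5'-AASTMCTVATNBDTMGCCASMABAGTCGYGDTHCTTCGTTARTT-3'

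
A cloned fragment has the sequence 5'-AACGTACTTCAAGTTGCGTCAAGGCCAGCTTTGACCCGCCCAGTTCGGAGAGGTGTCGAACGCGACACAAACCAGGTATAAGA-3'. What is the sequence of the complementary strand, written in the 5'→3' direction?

5′-TCTTATACCTGGTTTGTGTCGCGTTCGACACCTCTCCGAACTGGGCGGGTCAAAGCTGGCCTTGACGCAACTTGAAGTACGTT-3′

Pairing A↔T and G↔C gives TTGCATGAAGTTCAACGCAGTTCCGGTCGAAACTGGGCGGGTCAAGCCTCTCCACAGCTTGCGCTGTGTTTGGTCCATATTCT, running 3'→5'. Reverse for the 5'→3' convention.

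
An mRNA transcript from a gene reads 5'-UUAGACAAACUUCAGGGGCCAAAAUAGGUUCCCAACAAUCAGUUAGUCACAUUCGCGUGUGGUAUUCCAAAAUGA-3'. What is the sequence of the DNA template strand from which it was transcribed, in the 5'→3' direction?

Replace U with T to get the coding DNA strand: TTAGACAAACTTCAGGGGCCAAAATAGGTTCCCAACAATCAGTTAGTCACATTCGCGTGTGGTATTCCAAAATGA. The template strand is its reverse complement (complement AATCTGTTTGAAGTCCCCGGTTTTATCCAAGGGTTGTTAGTCAATCAGTGTAAGCGCACACCATAAGGTTTTACT, then reverse).

5'-TCATTTTGGAATACCACACGCGAATGTGACTAACTGATTGTTGGGAACCTATTTTGGCCCCTGAAGTTTGTCTAA-3'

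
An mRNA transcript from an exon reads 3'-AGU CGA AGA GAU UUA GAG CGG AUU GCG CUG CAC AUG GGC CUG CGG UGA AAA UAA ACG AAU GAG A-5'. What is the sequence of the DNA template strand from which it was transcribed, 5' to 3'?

5′-TCAGCTTCTCTAAATCTCGCCTAACGCGACGTGTACCCGGACGCCACTTTTATTTGCTTACTCT-3′

Written 5'→3' the mRNA is AGAGUAAGCAAAUAAAAGUGGCGUCCGGGUACACGUCGCGUUAGGCGAGAUUUAGAGAAGCUGA, so the coding DNA strand is AGAGTAAGCAAATAAAAGTGGCGTCCGGGTACACGTCGCGTTAGGCGAGATTTAGAGAAGCTGA. The template is its reverse complement.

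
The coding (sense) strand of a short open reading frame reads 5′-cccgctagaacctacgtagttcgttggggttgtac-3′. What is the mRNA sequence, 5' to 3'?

The mRNA is synthesized from the template strand, so it matches the coding strand with T replaced by U.

5'-CCCGCUAGAACCUACGUAGUUCGUUGGGGUUGUAC-3'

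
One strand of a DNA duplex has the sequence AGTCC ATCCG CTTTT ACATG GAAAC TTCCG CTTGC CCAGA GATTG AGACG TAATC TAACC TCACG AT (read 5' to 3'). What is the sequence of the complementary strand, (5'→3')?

The complement of AGTCCATCCGCTTTTACATGGAAACTTCCGCTTGCCCAGAGATTGAGACGTAATCTAACCTCACGAT is TCAGGTAGGCGAAAATGTACCTTTGAAGGCGAACGGGTCTCTAACTCTGCATTAGATTGGAGTGCTA (A↔T, G↔C). DNA strands are antiparallel, so the complementary strand runs 3'→5'; reversing gives the 5'→3' form.

5'-ATCGTGAGGTTAGATTACGTCTCAATCTCTGGGCAAGCGGAAGTTTCCATGTAAAAGCGGATGGACT-3'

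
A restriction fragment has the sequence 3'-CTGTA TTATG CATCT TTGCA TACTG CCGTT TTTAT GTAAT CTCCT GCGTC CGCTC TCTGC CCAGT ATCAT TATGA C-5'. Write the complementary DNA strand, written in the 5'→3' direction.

5'-GACATAATACGTAGAAACGTATGACGGCAAAAATACATTAGAGGACGCAGGCGAGAGACGGGTCATAGTAATACTG-3'

The strand is given 3'→5', so its complement runs 5'→3' in the same left-to-right order: pair each base A↔T, G↔C.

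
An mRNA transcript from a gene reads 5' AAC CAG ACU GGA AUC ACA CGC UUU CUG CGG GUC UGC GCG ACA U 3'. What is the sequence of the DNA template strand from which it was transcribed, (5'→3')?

Replace U with T to get the coding DNA strand: AACCAGACTGGAATCACACGCTTTCTGCGGGTCTGCGCGACAT. The template strand is its reverse complement (complement TTGGTCTGACCTTAGTGTGCGAAAGACGCCCAGACGCGCTGTA, then reverse).

5'-ATGTCGCGCAGACCCGCAGAAAGCGTGTGATTCCAGTCTGGTT-3'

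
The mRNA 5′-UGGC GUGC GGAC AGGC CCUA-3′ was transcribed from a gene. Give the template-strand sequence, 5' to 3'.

Replace U with T to get the coding DNA strand: TGGCGTGCGGACAGGCCCTA. The template strand is its reverse complement (complement ACCGCACGCCTGTCCGGGAT, then reverse).

5'-TAGGGCCTGTCCGCACGCCA-3'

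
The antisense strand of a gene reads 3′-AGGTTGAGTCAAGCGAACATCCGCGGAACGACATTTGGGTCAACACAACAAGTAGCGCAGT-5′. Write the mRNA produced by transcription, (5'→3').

Reading the template 3'→5' as shown, RNA polymerase pairs each base (A→U, T→A, G↔C) to build mRNA 5'→3' directly.

5′-UCCAACUCAGUUCGCUUGUAGGCGCCUUGCUGUAAACCCAGUUGUGUUGUUCAUCGCGUCA-3′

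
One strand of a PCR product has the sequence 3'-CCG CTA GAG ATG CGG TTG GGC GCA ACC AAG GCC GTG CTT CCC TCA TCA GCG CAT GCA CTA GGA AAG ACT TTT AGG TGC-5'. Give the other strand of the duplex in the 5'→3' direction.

The strand is given 3'→5', so its complement runs 5'→3' in the same left-to-right order: pair each base A↔T, G↔C.

5′-GGCGATCTCTACGCCAACCCGCGTTGGTTCCGGCACGAAGGGAGTAGTCGCGTACGTGATCCTTTCTGAAAATCCACG-3′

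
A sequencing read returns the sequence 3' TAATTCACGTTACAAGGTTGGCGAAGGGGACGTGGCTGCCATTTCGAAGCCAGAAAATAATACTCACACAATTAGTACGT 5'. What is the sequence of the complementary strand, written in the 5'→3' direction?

5'-ATTAAGTGCAATGTTCCAACCGCTTCCCCTGCACCGACGGTAAAGCTTCGGTCTTTTATTATGAGTGTGTTAATCATGCA-3'

The strand is given 3'→5', so its complement runs 5'→3' in the same left-to-right order: pair each base A↔T, G↔C.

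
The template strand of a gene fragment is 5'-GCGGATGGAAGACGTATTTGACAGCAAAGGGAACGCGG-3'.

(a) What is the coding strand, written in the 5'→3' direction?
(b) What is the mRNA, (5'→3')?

(a) The coding strand is the reverse complement of the template: complement CGCCTACCTTCTGCATAAACTGTCGTTTCCCTTGCGCC, then reverse.
(b) mRNA has the coding-strand sequence with T→U.

(a) 5'-CCGCGTTCCCTTTGCTGTCAAATACGTCTTCCATCCGC-3'
(b) 5'-CCGCGUUCCCUUUGCUGUCAAAUACGUCUUCCAUCCGC-3'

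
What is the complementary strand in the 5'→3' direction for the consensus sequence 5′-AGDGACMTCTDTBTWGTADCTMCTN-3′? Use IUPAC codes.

5′-NAGKAGHTACWAVAHAGAKGTCHCT-3′

Standard pairs A↔T, G↔C; ambiguity codes pair M↔K, W↔W, B↔V, D↔H, N↔N. Complement (TCHCTGKAGAHAVAWCATHGAKGAN), then reverse for 5'→3'.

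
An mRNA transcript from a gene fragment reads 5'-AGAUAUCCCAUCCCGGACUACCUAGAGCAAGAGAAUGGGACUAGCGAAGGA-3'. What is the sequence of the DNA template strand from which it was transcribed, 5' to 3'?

5′-TCCTTCGCTAGTCCCATTCTCTTGCTCTAGGTAGTCCGGGATGGGATATCT-3′

Replace U with T to get the coding DNA strand: AGATATCCCATCCCGGACTACCTAGAGCAAGAGAATGGGACTAGCGAAGGA. The template strand is its reverse complement (complement TCTATAGGGTAGGGCCTGATGGATCTCGTTCTCTTACCCTGATCGCTTCCT, then reverse).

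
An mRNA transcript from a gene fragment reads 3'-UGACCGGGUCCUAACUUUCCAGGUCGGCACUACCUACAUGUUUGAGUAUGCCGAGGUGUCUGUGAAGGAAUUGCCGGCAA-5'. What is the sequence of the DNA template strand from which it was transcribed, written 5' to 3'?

Written 5'→3' the mRNA is AACGGCCGUUAAGGAAGUGUCUGUGGAGCCGUAUGAGUUUGUACAUCCAUCACGGCUGGACCUUUCAAUCCUGGGCCAGU, so the coding DNA strand is AACGGCCGTTAAGGAAGTGTCTGTGGAGCCGTATGAGTTTGTACATCCATCACGGCTGGACCTTTCAATCCTGGGCCAGT. The template is its reverse complement.

5′-ACTGGCCCAGGATTGAAAGGTCCAGCCGTGATGGATGTACAAACTCATACGGCTCCACAGACACTTCCTTAACGGCCGTT-3′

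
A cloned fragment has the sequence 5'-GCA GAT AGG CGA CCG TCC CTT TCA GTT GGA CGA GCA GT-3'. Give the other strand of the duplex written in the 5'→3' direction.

5'-ACTGCTCGTCCAACTGAAAGGGACGGTCGCCTATCTGC-3'

The complement of GCAGATAGGCGACCGTCCCTTTCAGTTGGACGAGCAGT is CGTCTATCCGCTGGCAGGGAAAGTCAACCTGCTCGTCA (A↔T, G↔C). DNA strands are antiparallel, so the complementary strand runs 3'→5'; reversing gives the 5'→3' form.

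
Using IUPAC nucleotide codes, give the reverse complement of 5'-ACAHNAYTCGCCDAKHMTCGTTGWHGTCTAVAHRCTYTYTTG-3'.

Standard pairs A↔T, G↔C; ambiguity codes pair R↔Y, M↔K, W↔W, D↔H, V↔B, N↔N. Complement (TGTDNTRAGCGGHTMDKAGCAACWDCAGATBTDYGARARAAC), then reverse for 5'→3'.

5'-CAARARAGYDTBTAGACDWCAACGAKDMTHGGCGARTNDTGT-3'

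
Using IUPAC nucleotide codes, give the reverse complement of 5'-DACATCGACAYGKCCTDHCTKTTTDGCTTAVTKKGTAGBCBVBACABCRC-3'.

Standard pairs A↔T, G↔C; ambiguity codes pair R↔Y, K↔M, B↔V, D↔H. Complement (HTGTAGCTGTRCMGGAHDGAMAAAHCGAATBAMMCATCVGVBVTGTVGYG), then reverse for 5'→3'.

5'-GYGVTGTVBVGVCTACMMABTAAGCHAAAMAGDHAGGMCRTGTCGATGTH-3'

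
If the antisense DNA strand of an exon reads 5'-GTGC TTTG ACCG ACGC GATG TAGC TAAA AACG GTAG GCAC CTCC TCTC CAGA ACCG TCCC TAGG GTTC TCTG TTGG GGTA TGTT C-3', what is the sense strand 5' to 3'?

5′-GAACATACCCCAACAGAGAACCCTAGGGACGGTTCTGGAGAGGAGGTGCCTACCGTTTTTAGCTACATCGCGTCGGTCAAAGCAC-3′

The coding strand is complementary and antiparallel to the template: take the complement (A↔T, G↔C) and reverse.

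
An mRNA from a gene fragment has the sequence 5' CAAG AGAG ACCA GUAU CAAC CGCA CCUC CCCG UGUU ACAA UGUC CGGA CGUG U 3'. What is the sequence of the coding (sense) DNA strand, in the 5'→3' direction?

5'-CAAGAGAGACCAGTATCAACCGCACCTCCCCGTGTTACAATGTCCGGACGTGT-3'

The coding DNA strand has the same 5'→3' sequence as the mRNA with U replaced by T.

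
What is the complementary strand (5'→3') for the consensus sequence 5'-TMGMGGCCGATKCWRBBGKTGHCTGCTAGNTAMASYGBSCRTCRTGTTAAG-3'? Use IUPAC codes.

5′-CTTAACAYGAYGSVCRSTKTANCTAGCAGDCAMCVVYWGMATCGGCCKCKA-3′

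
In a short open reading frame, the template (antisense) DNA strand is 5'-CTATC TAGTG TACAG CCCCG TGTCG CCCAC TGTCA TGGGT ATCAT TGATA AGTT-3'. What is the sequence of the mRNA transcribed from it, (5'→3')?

5'-AACUUAUCAAUGAUACCCAUGACAGUGGGCGACACGGGGCUGUACACUAGAUAG-3'

RNA polymerase reads the template 3'→5' and synthesizes mRNA 5'→3' by base-pairing (A→U, T→A, G↔C). The complement of the template is GATAGATCACATGTCGGGGCACAGCGGGTGACAGTACCCATAGTAACTATTCAA; antiparallel, so 5'→3' the coding strand is AACTTATCAATGATACCCATGACAGTGGGCGACACGGGGCTGTACACTAGATAG. Replace T with U for the mRNA.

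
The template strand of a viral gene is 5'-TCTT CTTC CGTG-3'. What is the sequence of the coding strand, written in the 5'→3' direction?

5'-CACGGAAGAAGA-3'

The coding strand is complementary and antiparallel to the template: take the complement (A↔T, G↔C) and reverse.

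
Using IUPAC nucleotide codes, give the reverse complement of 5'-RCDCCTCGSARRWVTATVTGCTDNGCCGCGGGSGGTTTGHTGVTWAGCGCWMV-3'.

Standard pairs A↔T, G↔C; ambiguity codes pair R↔Y, M↔K, W↔W, S↔S, D↔H, V↔B, N↔N. Complement (YGHGGAGCSTYYWBATABACGAHNCGGCGCCCSCCAAACDACBAWTCGCGWKB), then reverse for 5'→3'.

5'-BKWGCGCTWABCADCAAACCSCCCGCGGCNHAGCABATABWYYTSCGAGGHGY-3'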